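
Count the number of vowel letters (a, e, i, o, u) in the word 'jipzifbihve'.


Scanning each character of 'jipzifbihve':
  Position 1: 'j' -> consonant (running count: 0)
  Position 2: 'i' -> vowel (running count: 1)
  Position 3: 'p' -> consonant (running count: 1)
  Position 4: 'z' -> consonant (running count: 1)
  Position 5: 'i' -> vowel (running count: 2)
  Position 6: 'f' -> consonant (running count: 2)
  Position 7: 'b' -> consonant (running count: 2)
  Position 8: 'i' -> vowel (running count: 3)
  Position 9: 'h' -> consonant (running count: 3)
  Position 10: 'v' -> consonant (running count: 3)
  Position 11: 'e' -> vowel (running count: 4)
Total vowels: 4

4


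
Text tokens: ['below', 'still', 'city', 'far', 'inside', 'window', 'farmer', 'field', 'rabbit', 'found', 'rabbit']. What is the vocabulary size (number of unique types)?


Listing all tokens and tracking unique types:
  Token 1: 'below' -> NEW (unique so far: 1)
  Token 2: 'still' -> NEW (unique so far: 2)
  Token 3: 'city' -> NEW (unique so far: 3)
  Token 4: 'far' -> NEW (unique so far: 4)
  Token 5: 'inside' -> NEW (unique so far: 5)
  Token 6: 'window' -> NEW (unique so far: 6)
  Token 7: 'farmer' -> NEW (unique so far: 7)
  Token 8: 'field' -> NEW (unique so far: 8)
  Token 9: 'rabbit' -> NEW (unique so far: 9)
  Token 10: 'found' -> NEW (unique so far: 10)
  Token 11: 'rabbit' -> duplicate (unique so far: 10)
Unique types: ('below', 'city', 'far', 'farmer', 'field', 'found', 'inside', 'rabbit', 'still', 'window')
Vocabulary size: 10

10


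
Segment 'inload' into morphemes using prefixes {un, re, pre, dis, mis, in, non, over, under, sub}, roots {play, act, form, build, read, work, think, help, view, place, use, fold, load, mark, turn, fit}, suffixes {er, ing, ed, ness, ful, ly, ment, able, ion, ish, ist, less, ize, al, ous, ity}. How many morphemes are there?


Segmenting 'inload' against the inventory:
  'in' -> prefix (morpheme 1)
  'load' -> root (morpheme 2)
Total morphemes: 2

2


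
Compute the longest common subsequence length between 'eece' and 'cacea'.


DP table for LCS of 'eece' and 'cacea':
       c  a  c  e  a
    0  0  0  0  0  0
  e 0  0  0  0  1  1
  e 0  0  0  0  1  1
  c 0  1  1  1  1  1
  e 0  1  1  1  2  2
LCS: 'ce'
LCS length = 2

2


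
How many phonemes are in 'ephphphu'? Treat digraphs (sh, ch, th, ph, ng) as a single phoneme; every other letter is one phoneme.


Parsing 'ephphphu' greedily, digraphs first:
  'e' -> vowel phoneme (phonemes so far: 1)
  'ph' -> digraph (1 consonant phoneme) (phonemes so far: 2)
  'ph' -> digraph (1 consonant phoneme) (phonemes so far: 3)
  'ph' -> digraph (1 consonant phoneme) (phonemes so far: 4)
  'u' -> vowel phoneme (phonemes so far: 5)
Total phonemes: 5

5


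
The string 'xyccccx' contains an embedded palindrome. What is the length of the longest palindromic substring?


Scanning 'xyccccx' for palindromic substrings.
Substring at positions 2-5: 'cccc'.
Check: reverse('cccc') = 'cccc' -> palindrome confirmed.
Neighbouring characters ('y' / 'x') break symmetry, so it cannot extend further.
No longer palindromic substring exists; longest length = 4

4


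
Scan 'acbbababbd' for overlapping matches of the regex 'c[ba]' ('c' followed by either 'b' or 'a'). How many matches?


Pattern: c[ba] means 'c' followed by either 'b' or 'a'.
Scanning 'acbbababbd' position-by-position:
  Pos 0: window 'ac' -> no
  Pos 1: window 'cb' -> MATCH
  Pos 2: window 'bb' -> no
  Pos 3: window 'ba' -> no
  Pos 4: window 'ab' -> no
  Pos 5: window 'ba' -> no
  Pos 6: window 'ab' -> no
  Pos 7: window 'bb' -> no
  Pos 8: window 'bd' -> no
  Pos 9: window 'd' -> no
Total matches: 1

1


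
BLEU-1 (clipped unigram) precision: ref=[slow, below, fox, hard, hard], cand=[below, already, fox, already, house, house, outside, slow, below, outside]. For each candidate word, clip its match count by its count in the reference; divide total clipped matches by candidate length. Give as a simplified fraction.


Reference word counts: {'below': 1, 'fox': 1, 'hard': 2, 'slow': 1}
Checking each candidate word (with clipping):
  'below' -> in reference (ref count 1, used 1/1) -> match (matches: 1)
  'already' -> not in reference -> no match (matches: 1)
  'fox' -> in reference (ref count 1, used 1/1) -> match (matches: 2)
  'already' -> not in reference -> no match (matches: 2)
  'house' -> not in reference -> no match (matches: 2)
  'house' -> not in reference -> no match (matches: 2)
  'outside' -> not in reference -> no match (matches: 2)
  'slow' -> in reference (ref count 1, used 1/1) -> match (matches: 3)
  'below' -> ref count 1 already used up (1/1) -> clipped, no match (matches: 3)
  'outside' -> not in reference -> no match (matches: 3)
Clipped matches: 3, Candidate length: 10
Precision = 3/10

3/10


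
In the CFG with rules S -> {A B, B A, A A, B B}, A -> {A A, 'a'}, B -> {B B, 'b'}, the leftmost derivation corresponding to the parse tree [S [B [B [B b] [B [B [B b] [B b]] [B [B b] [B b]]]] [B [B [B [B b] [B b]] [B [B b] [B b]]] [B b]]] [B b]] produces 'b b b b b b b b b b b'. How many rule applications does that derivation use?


Every bracketed nonterminal node [X ...] in the tree is produced by exactly one rule application.
Reading the tree off as a leftmost derivation:
  Step 1: S  =>  B B   (applied S -> B B)
  Step 2: B B  =>  B B B   (applied B -> B B)
  Step 3: B B B  =>  B B B B   (applied B -> B B)
  Step 4: B B B B  =>  b B B B   (applied B -> b)
  Step 5: b B B B  =>  b B B B B   (applied B -> B B)
  Step 6: b B B B B  =>  b B B B B B   (applied B -> B B)
  Step 7: b B B B B B  =>  b b B B B B   (applied B -> b)
  Step 8: b b B B B B  =>  b b b B B B   (applied B -> b)
  Step 9: b b b B B B  =>  b b b B B B B   (applied B -> B B)
  Step 10: b b b B B B B  =>  b b b b B B B   (applied B -> b)
  Step 11: b b b b B B B  =>  b b b b b B B   (applied B -> b)
  Step 12: b b b b b B B  =>  b b b b b B B B   (applied B -> B B)
  Step 13: b b b b b B B B  =>  b b b b b B B B B   (applied B -> B B)
  Step 14: b b b b b B B B B  =>  b b b b b B B B B B   (applied B -> B B)
  Step 15: b b b b b B B B B B  =>  b b b b b b B B B B   (applied B -> b)
  Step 16: b b b b b b B B B B  =>  b b b b b b b B B B   (applied B -> b)
  Step 17: b b b b b b b B B B  =>  b b b b b b b B B B B   (applied B -> B B)
  Step 18: b b b b b b b B B B B  =>  b b b b b b b b B B B   (applied B -> b)
  Step 19: b b b b b b b b B B B  =>  b b b b b b b b b B B   (applied B -> b)
  Step 20: b b b b b b b b b B B  =>  b b b b b b b b b b B   (applied B -> b)
  Step 21: b b b b b b b b b b B  =>  b b b b b b b b b b b   (applied B -> b)
Final yield: b b b b b b b b b b b
Total rewrite steps: 21

21


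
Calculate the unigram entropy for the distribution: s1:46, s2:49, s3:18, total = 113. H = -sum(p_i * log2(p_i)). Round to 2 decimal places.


Computing entropy H = -sum(p_i * log2(p_i)):
  s1: p = 46/113 = 0.4071, -p*log2(p) = 0.5278
  s2: p = 49/113 = 0.4336, -p*log2(p) = 0.5227
  s3: p = 18/113 = 0.1593, -p*log2(p) = 0.4222
H = sum of terms = 1.4727
Rounded to 2 decimals: 1.47

1.47


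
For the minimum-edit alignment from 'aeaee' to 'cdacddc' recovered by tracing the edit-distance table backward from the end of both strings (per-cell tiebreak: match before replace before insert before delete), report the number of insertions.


Edit distance = 6. Backtracking from cell (5, 7) with preference match > replace > insert > delete,
then listing the resulting alignment 'aeaee' -> 'cdacddc' left to right:
  Step 1: insert 'c' [insertion #1]
  Step 2: insert 'd' [insertion #2]
  Step 3: keep 'a'
  Step 4: replace e->c
  Step 5: replace a->d
  Step 6: replace e->d
  Step 7: replace e->c
Total insertions: 2

2


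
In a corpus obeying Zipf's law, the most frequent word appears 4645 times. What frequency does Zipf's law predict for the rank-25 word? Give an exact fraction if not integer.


Zipf's law: freq(rank) = f1 / rank
f1 = 4645, rank = 25
freq = 4645 / 25
GCD(4645, 25) = 5
Simplified: 929/5

929/5


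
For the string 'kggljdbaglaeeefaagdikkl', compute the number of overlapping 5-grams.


String 'kggljdbaglaeeefaagdikkl' has length L = 23.
Number of overlapping n-grams = L - n + 1
Substituting: 23 - 5 + 1 = 19

19


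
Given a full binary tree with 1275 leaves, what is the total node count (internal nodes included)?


Leaf nodes (terminals): 1275
Internal nodes = n - 1 = 1275 - 1 = 1274
Total = leaves + internal = 1275 + 1274 = 2549

2549


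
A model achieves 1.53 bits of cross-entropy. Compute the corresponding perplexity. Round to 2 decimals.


Perplexity formula: PP = 2^H
H = 1.53
PP = 2^1.53
Decompose: 2^1.53 = 2^1 * 2^0.53
2^1 = 2, 2^0.53 ~ 1.4439292
PP ~ 2 * 1.4439292 = 2.8878584
Rounded to 2 decimals: 2.89

2.89


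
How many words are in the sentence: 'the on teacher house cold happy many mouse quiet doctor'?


Counting words by splitting on spaces:
  Word 1: 'the'
  Word 2: 'on'
  Word 3: 'teacher'
  Word 4: 'house'
  Word 5: 'cold'
  Word 6: 'happy'
  Word 7: 'many'
  Word 8: 'mouse'
  Word 9: 'quiet'
  Word 10: 'doctor'
Total words: 10

10


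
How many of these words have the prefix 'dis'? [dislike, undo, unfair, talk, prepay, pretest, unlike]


Checking each word for prefix 'dis':
  'dislike' -> YES, starts with 'dis' (count: 1)
  'undo' -> no (count: 1)
  'unfair' -> no (count: 1)
  'talk' -> no (count: 1)
  'prepay' -> no (count: 1)
  'pretest' -> no (count: 1)
  'unlike' -> no (count: 1)
Total with prefix 'dis': 1

1


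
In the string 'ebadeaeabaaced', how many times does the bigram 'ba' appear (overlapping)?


Scanning 'ebadeaeabaaced' for bigram 'ba':
  Position 0: 'eb' -> no
  Position 1: 'ba' -> MATCH
  Position 2: 'ad' -> no
  Position 3: 'de' -> no
  Position 4: 'ea' -> no
  Position 5: 'ae' -> no
  Position 6: 'ea' -> no
  Position 7: 'ab' -> no
  Position 8: 'ba' -> MATCH
  Position 9: 'aa' -> no
  Position 10: 'ac' -> no
  Position 11: 'ce' -> no
  Position 12: 'ed' -> no
Total matches: 2

2


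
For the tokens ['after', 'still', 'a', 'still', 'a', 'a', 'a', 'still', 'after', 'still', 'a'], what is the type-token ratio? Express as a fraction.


Tokens: 11
Unique types: ('a', 'after', 'still') = 3
TTR = 3/11
Already in lowest terms.

3/11


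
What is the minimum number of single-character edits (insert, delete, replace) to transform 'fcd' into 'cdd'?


Building DP table for s1='fcd' (len 3) and s2='cdd' (len 3):
       c  d  d
    0  1  2  3
  f 1  1  2  3
  c 2  1  2  3
  d 3  2  1  2
Edit distance = dp[3][3] = 2

2


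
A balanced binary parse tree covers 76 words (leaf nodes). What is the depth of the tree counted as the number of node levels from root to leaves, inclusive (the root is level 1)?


In a balanced binary tree with n leaves the deepest leaf is ceil(log2(n)) edges below the root,
so counting node levels inclusive of root and leaves gives ceil(log2(n)) + 1 levels.
log2(76) = 6.2479
ceil(6.2479) = 7
levels = 7 + 1 = 8

8


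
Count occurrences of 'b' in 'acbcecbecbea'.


Scanning 'acbcecbecbea' for 'b':
  Position 2: 'b' -> MATCH (count: 1)
  Position 6: 'b' -> MATCH (count: 2)
  Position 9: 'b' -> MATCH (count: 3)
Total occurrences of 'b': 3

3


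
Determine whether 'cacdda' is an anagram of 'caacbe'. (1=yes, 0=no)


Sort characters of 'cacdda': 'aaccdd'
Sort characters of 'caacbe': 'aabcce'
Sorted forms differ -> they are NOT anagrams
Result: 0

0


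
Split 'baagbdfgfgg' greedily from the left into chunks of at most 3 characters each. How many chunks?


'baagbdfgfgg' has 11 characters.
Chunking with max size 3:
  Chunk 1: 'baa' (positions 0-2)
  Chunk 2: 'gbd' (positions 3-5)
  Chunk 3: 'fgf' (positions 6-8)
  Chunk 4: 'gg' (positions 9-10)
Total chunks: ceil(11 / 3) = 4

4


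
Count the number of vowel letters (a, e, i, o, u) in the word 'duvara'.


Scanning each character of 'duvara':
  Position 1: 'd' -> consonant (running count: 0)
  Position 2: 'u' -> vowel (running count: 1)
  Position 3: 'v' -> consonant (running count: 1)
  Position 4: 'a' -> vowel (running count: 2)
  Position 5: 'r' -> consonant (running count: 2)
  Position 6: 'a' -> vowel (running count: 3)
Total vowels: 3

3


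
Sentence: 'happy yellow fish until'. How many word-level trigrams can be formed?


Word trigrams from [4] words:
  Trigram 1: (happy yellow fish)
  Trigram 2: (yellow fish until)
Total word trigrams: 4 - 2 = 2

2


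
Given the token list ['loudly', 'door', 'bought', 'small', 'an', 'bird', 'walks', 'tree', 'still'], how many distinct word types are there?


Listing all tokens and tracking unique types:
  Token 1: 'loudly' -> NEW (unique so far: 1)
  Token 2: 'door' -> NEW (unique so far: 2)
  Token 3: 'bought' -> NEW (unique so far: 3)
  Token 4: 'small' -> NEW (unique so far: 4)
  Token 5: 'an' -> NEW (unique so far: 5)
  Token 6: 'bird' -> NEW (unique so far: 6)
  Token 7: 'walks' -> NEW (unique so far: 7)
  Token 8: 'tree' -> NEW (unique so far: 8)
  Token 9: 'still' -> NEW (unique so far: 9)
Unique types: ('an', 'bird', 'bought', 'door', 'loudly', 'small', 'still', 'tree', 'walks')
Vocabulary size: 9

9


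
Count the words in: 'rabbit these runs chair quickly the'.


Counting words by splitting on spaces:
  Word 1: 'rabbit'
  Word 2: 'these'
  Word 3: 'runs'
  Word 4: 'chair'
  Word 5: 'quickly'
  Word 6: 'the'
Total words: 6

6


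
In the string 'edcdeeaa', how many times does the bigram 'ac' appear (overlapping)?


Scanning 'edcdeeaa' for bigram 'ac':
  Position 0: 'ed' -> no
  Position 1: 'dc' -> no
  Position 2: 'cd' -> no
  Position 3: 'de' -> no
  Position 4: 'ee' -> no
  Position 5: 'ea' -> no
  Position 6: 'aa' -> no
Total matches: 0

0


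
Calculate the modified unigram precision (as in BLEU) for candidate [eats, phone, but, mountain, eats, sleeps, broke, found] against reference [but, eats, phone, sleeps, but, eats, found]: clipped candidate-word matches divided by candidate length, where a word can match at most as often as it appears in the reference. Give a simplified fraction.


Reference word counts: {'but': 2, 'eats': 2, 'found': 1, 'phone': 1, 'sleeps': 1}
Checking each candidate word (with clipping):
  'eats' -> in reference (ref count 2, used 1/2) -> match (matches: 1)
  'phone' -> in reference (ref count 1, used 1/1) -> match (matches: 2)
  'but' -> in reference (ref count 2, used 1/2) -> match (matches: 3)
  'mountain' -> not in reference -> no match (matches: 3)
  'eats' -> in reference (ref count 2, used 2/2) -> match (matches: 4)
  'sleeps' -> in reference (ref count 1, used 1/1) -> match (matches: 5)
  'broke' -> not in reference -> no match (matches: 5)
  'found' -> in reference (ref count 1, used 1/1) -> match (matches: 6)
Clipped matches: 6, Candidate length: 8
Precision = 6/8 = 3/4

3/4


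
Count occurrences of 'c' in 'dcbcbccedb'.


Scanning 'dcbcbccedb' for 'c':
  Position 1: 'c' -> MATCH (count: 1)
  Position 3: 'c' -> MATCH (count: 2)
  Position 5: 'c' -> MATCH (count: 3)
  Position 6: 'c' -> MATCH (count: 4)
Total occurrences of 'c': 4

4


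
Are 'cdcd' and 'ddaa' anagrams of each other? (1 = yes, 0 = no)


Sort characters of 'cdcd': 'ccdd'
Sort characters of 'ddaa': 'aadd'
Sorted forms differ -> they are NOT anagrams
Result: 0

0


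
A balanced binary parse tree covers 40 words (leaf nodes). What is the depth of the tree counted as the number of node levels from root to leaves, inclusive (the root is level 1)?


In a balanced binary tree with n leaves the deepest leaf is ceil(log2(n)) edges below the root,
so counting node levels inclusive of root and leaves gives ceil(log2(n)) + 1 levels.
log2(40) = 5.3219
ceil(5.3219) = 6
levels = 6 + 1 = 7

7


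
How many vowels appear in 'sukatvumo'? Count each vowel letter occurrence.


Scanning each character of 'sukatvumo':
  Position 1: 's' -> consonant (running count: 0)
  Position 2: 'u' -> vowel (running count: 1)
  Position 3: 'k' -> consonant (running count: 1)
  Position 4: 'a' -> vowel (running count: 2)
  Position 5: 't' -> consonant (running count: 2)
  Position 6: 'v' -> consonant (running count: 2)
  Position 7: 'u' -> vowel (running count: 3)
  Position 8: 'm' -> consonant (running count: 3)
  Position 9: 'o' -> vowel (running count: 4)
Total vowels: 4

4


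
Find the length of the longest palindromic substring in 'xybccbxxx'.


Scanning 'xybccbxxx' for palindromic substrings.
Substring at positions 2-5: 'bccb'.
Check: reverse('bccb') = 'bccb' -> palindrome confirmed.
Neighbouring characters ('y' / 'x') break symmetry, so it cannot extend further.
No longer palindromic substring exists; longest length = 4

4


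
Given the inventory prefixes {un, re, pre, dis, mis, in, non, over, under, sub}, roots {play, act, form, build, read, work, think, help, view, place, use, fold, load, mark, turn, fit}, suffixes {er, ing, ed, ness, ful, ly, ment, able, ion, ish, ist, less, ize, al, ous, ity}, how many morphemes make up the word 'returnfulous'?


Segmenting 'returnfulous' against the inventory:
  're' -> prefix (morpheme 1)
  'turn' -> root (morpheme 2)
  'ful' -> suffix (morpheme 3)
  'ous' -> suffix (morpheme 4)
Total morphemes: 4

4


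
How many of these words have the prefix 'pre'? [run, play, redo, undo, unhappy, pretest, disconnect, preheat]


Checking each word for prefix 'pre':
  'run' -> no (count: 0)
  'play' -> no (count: 0)
  'redo' -> no (count: 0)
  'undo' -> no (count: 0)
  'unhappy' -> no (count: 0)
  'pretest' -> YES, starts with 'pre' (count: 1)
  'disconnect' -> no (count: 1)
  'preheat' -> YES, starts with 'pre' (count: 2)
Total with prefix 'pre': 2

2


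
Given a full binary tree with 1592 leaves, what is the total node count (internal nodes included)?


Leaf nodes (terminals): 1592
Internal nodes = n - 1 = 1592 - 1 = 1591
Total = leaves + internal = 1592 + 1591 = 3183

3183


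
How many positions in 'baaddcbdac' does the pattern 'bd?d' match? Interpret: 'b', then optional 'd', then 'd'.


Pattern: bd?d means 'b', then optional 'd', then 'd'.
Scanning 'baaddcbdac' position-by-position:
  Pos 0: window 'baa' -> no
  Pos 1: window 'aad' -> no
  Pos 2: window 'add' -> no
  Pos 3: window 'ddc' -> no
  Pos 4: window 'dcb' -> no
  Pos 5: window 'cbd' -> no
  Pos 6: window 'bda' -> MATCH
  Pos 7: window 'dac' -> no
  Pos 8: window 'ac' -> no
  Pos 9: window 'c' -> no
Total matches: 1

1


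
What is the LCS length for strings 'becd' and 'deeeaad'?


DP table for LCS of 'becd' and 'deeeaad':
       d  e  e  e  a  a  d
    0  0  0  0  0  0  0  0
  b 0  0  0  0  0  0  0  0
  e 0  0  1  1  1  1  1  1
  c 0  0  1  1  1  1  1  1
  d 0  1  1  1  1  1  1  2
LCS: 'ed'
LCS length = 2

2


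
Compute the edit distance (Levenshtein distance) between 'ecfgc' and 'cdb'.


Building DP table for s1='ecfgc' (len 5) and s2='cdb' (len 3):
       c  d  b
    0  1  2  3
  e 1  1  2  3
  c 2  1  2  3
  f 3  2  2  3
  g 4  3  3  3
  c 5  4  4  4
Edit distance = dp[5][3] = 4

4


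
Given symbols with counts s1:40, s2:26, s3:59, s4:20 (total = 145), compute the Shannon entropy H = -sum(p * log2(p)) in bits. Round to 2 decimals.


Computing entropy H = -sum(p_i * log2(p_i)):
  s1: p = 40/145 = 0.2759, -p*log2(p) = 0.5125
  s2: p = 26/145 = 0.1793, -p*log2(p) = 0.4446
  s3: p = 59/145 = 0.4069, -p*log2(p) = 0.5279
  s4: p = 20/145 = 0.1379, -p*log2(p) = 0.3942
H = sum of terms = 1.8792
Rounded to 2 decimals: 1.88

1.88


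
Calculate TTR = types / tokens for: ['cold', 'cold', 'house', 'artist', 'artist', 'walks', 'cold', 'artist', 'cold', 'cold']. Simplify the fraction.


Tokens: 10
Unique types: ('artist', 'cold', 'house', 'walks') = 4
TTR = 4/10
Simplify: divide both by 2 -> 2/5
TTR = 2/5

2/5


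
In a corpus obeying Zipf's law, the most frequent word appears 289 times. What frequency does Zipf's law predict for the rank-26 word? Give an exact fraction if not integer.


Zipf's law: freq(rank) = f1 / rank
f1 = 289, rank = 26
freq = 289 / 26
GCD(289, 26) = 1
Simplified: 289/26

289/26


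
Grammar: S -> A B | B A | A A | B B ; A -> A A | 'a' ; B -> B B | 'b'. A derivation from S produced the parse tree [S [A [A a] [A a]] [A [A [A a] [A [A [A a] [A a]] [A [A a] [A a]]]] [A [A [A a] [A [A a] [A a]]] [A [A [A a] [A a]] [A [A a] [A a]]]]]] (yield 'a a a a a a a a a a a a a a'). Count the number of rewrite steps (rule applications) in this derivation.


Every bracketed nonterminal node [X ...] in the tree is produced by exactly one rule application.
Reading the tree off as a leftmost derivation:
  Step 1: S  =>  A A   (applied S -> A A)
  Step 2: A A  =>  A A A   (applied A -> A A)
  Step 3: A A A  =>  a A A   (applied A -> a)
  Step 4: a A A  =>  a a A   (applied A -> a)
  Step 5: a a A  =>  a a A A   (applied A -> A A)
  Step 6: a a A A  =>  a a A A A   (applied A -> A A)
  Step 7: a a A A A  =>  a a a A A   (applied A -> a)
  Step 8: a a a A A  =>  a a a A A A   (applied A -> A A)
  Step 9: a a a A A A  =>  a a a A A A A   (applied A -> A A)
  Step 10: a a a A A A A  =>  a a a a A A A   (applied A -> a)
  Step 11: a a a a A A A  =>  a a a a a A A   (applied A -> a)
  Step 12: a a a a a A A  =>  a a a a a A A A   (applied A -> A A)
  Step 13: a a a a a A A A  =>  a a a a a a A A   (applied A -> a)
  Step 14: a a a a a a A A  =>  a a a a a a a A   (applied A -> a)
  Step 15: a a a a a a a A  =>  a a a a a a a A A   (applied A -> A A)
  Step 16: a a a a a a a A A  =>  a a a a a a a A A A   (applied A -> A A)
  Step 17: a a a a a a a A A A  =>  a a a a a a a a A A   (applied A -> a)
  Step 18: a a a a a a a a A A  =>  a a a a a a a a A A A   (applied A -> A A)
  Step 19: a a a a a a a a A A A  =>  a a a a a a a a a A A   (applied A -> a)
  Step 20: a a a a a a a a a A A  =>  a a a a a a a a a a A   (applied A -> a)
  Step 21: a a a a a a a a a a A  =>  a a a a a a a a a a A A   (applied A -> A A)
  Step 22: a a a a a a a a a a A A  =>  a a a a a a a a a a A A A   (applied A -> A A)
  Step 23: a a a a a a a a a a A A A  =>  a a a a a a a a a a a A A   (applied A -> a)
  Step 24: a a a a a a a a a a a A A  =>  a a a a a a a a a a a a A   (applied A -> a)
  Step 25: a a a a a a a a a a a a A  =>  a a a a a a a a a a a a A A   (applied A -> A A)
  Step 26: a a a a a a a a a a a a A A  =>  a a a a a a a a a a a a a A   (applied A -> a)
  Step 27: a a a a a a a a a a a a a A  =>  a a a a a a a a a a a a a a   (applied A -> a)
Final yield: a a a a a a a a a a a a a a
Total rewrite steps: 27

27


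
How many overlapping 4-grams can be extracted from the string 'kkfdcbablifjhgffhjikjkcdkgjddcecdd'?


String 'kkfdcbablifjhgffhjikjkcdkgjddcecdd' has length L = 34.
Number of overlapping n-grams = L - n + 1
Substituting: 34 - 4 + 1 = 31

31


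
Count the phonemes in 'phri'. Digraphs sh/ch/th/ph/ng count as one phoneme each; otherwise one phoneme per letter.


Parsing 'phri' greedily, digraphs first:
  'ph' -> digraph (1 consonant phoneme) (phonemes so far: 1)
  'r' -> consonant phoneme (phonemes so far: 2)
  'i' -> vowel phoneme (phonemes so far: 3)
Total phonemes: 3

3


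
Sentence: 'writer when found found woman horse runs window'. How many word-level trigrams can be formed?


Word trigrams from [8] words:
  Trigram 1: (writer when found)
  Trigram 2: (when found found)
  Trigram 3: (found found woman)
  Trigram 4: (found woman horse)
  Trigram 5: (woman horse runs)
  Trigram 6: (horse runs window)
Total word trigrams: 8 - 2 = 6

6


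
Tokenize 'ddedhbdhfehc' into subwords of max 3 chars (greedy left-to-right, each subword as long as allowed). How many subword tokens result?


'ddedhbdhfehc' has 12 characters.
Chunking with max size 3:
  Chunk 1: 'dde' (positions 0-2)
  Chunk 2: 'dhb' (positions 3-5)
  Chunk 3: 'dhf' (positions 6-8)
  Chunk 4: 'ehc' (positions 9-11)
Total chunks: ceil(12 / 3) = 4

4


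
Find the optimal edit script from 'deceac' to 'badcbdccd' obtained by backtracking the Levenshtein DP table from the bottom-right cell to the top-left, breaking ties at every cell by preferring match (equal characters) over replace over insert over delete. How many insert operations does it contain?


Edit distance = 7. Backtracking from cell (6, 9) with preference match > replace > insert > delete,
then listing the resulting alignment 'deceac' -> 'badcbdccd' left to right:
  Step 1: insert 'b' [insertion #1]
  Step 2: insert 'a' [insertion #2]
  Step 3: keep 'd'
  Step 4: replace e->c
  Step 5: replace c->b
  Step 6: replace e->d
  Step 7: replace a->c
  Step 8: keep 'c'
  Step 9: insert 'd' [insertion #3]
Total insertions: 3

3


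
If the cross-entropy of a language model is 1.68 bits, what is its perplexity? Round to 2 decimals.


Perplexity formula: PP = 2^H
H = 1.68
PP = 2^1.68
Decompose: 2^1.68 = 2^1 * 2^0.68
2^1 = 2, 2^0.68 ~ 1.6021398
PP ~ 2 * 1.6021398 = 3.2042796
Rounded to 2 decimals: 3.20

3.20


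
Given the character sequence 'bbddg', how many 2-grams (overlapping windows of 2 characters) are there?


String 'bbddg' has length L = 5.
Number of overlapping n-grams = L - n + 1
Substituting: 5 - 2 + 1 = 4

4


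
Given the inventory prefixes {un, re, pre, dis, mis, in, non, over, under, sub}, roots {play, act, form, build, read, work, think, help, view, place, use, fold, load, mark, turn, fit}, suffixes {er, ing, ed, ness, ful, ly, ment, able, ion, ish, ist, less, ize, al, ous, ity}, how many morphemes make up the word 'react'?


Segmenting 'react' against the inventory:
  're' -> prefix (morpheme 1)
  'act' -> root (morpheme 2)
Total morphemes: 2

2


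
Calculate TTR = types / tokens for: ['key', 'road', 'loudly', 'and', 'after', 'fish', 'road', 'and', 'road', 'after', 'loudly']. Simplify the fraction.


Tokens: 11
Unique types: ('after', 'and', 'fish', 'key', 'loudly', 'road') = 6
TTR = 6/11
Already in lowest terms.

6/11


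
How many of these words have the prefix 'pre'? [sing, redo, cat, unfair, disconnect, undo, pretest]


Checking each word for prefix 'pre':
  'sing' -> no (count: 0)
  'redo' -> no (count: 0)
  'cat' -> no (count: 0)
  'unfair' -> no (count: 0)
  'disconnect' -> no (count: 0)
  'undo' -> no (count: 0)
  'pretest' -> YES, starts with 'pre' (count: 1)
Total with prefix 'pre': 1

1


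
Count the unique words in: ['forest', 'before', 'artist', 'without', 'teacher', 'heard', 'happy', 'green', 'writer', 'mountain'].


Listing all tokens and tracking unique types:
  Token 1: 'forest' -> NEW (unique so far: 1)
  Token 2: 'before' -> NEW (unique so far: 2)
  Token 3: 'artist' -> NEW (unique so far: 3)
  Token 4: 'without' -> NEW (unique so far: 4)
  Token 5: 'teacher' -> NEW (unique so far: 5)
  Token 6: 'heard' -> NEW (unique so far: 6)
  Token 7: 'happy' -> NEW (unique so far: 7)
  Token 8: 'green' -> NEW (unique so far: 8)
  Token 9: 'writer' -> NEW (unique so far: 9)
  Token 10: 'mountain' -> NEW (unique so far: 10)
Unique types: ('artist', 'before', 'forest', 'green', 'happy', 'heard', 'mountain', 'teacher', 'without', 'writer')
Vocabulary size: 10

10


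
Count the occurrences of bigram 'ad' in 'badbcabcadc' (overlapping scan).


Scanning 'badbcabcadc' for bigram 'ad':
  Position 0: 'ba' -> no
  Position 1: 'ad' -> MATCH
  Position 2: 'db' -> no
  Position 3: 'bc' -> no
  Position 4: 'ca' -> no
  Position 5: 'ab' -> no
  Position 6: 'bc' -> no
  Position 7: 'ca' -> no
  Position 8: 'ad' -> MATCH
  Position 9: 'dc' -> no
Total matches: 2

2


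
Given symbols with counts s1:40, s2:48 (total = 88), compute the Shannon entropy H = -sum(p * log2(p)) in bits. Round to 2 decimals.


Computing entropy H = -sum(p_i * log2(p_i)):
  s1: p = 40/88 = 0.4545, -p*log2(p) = 0.5170
  s2: p = 48/88 = 0.5455, -p*log2(p) = 0.4770
H = sum of terms = 0.9940
Rounded to 2 decimals: 0.99

0.99


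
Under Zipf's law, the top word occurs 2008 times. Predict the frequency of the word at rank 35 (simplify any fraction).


Zipf's law: freq(rank) = f1 / rank
f1 = 2008, rank = 35
freq = 2008 / 35
GCD(2008, 35) = 1
Simplified: 2008/35

2008/35


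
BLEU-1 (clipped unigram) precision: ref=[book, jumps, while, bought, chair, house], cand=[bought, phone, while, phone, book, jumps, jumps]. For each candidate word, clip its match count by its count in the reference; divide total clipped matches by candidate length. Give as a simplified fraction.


Reference word counts: {'book': 1, 'bought': 1, 'chair': 1, 'house': 1, 'jumps': 1, 'while': 1}
Checking each candidate word (with clipping):
  'bought' -> in reference (ref count 1, used 1/1) -> match (matches: 1)
  'phone' -> not in reference -> no match (matches: 1)
  'while' -> in reference (ref count 1, used 1/1) -> match (matches: 2)
  'phone' -> not in reference -> no match (matches: 2)
  'book' -> in reference (ref count 1, used 1/1) -> match (matches: 3)
  'jumps' -> in reference (ref count 1, used 1/1) -> match (matches: 4)
  'jumps' -> ref count 1 already used up (1/1) -> clipped, no match (matches: 4)
Clipped matches: 4, Candidate length: 7
Precision = 4/7

4/7


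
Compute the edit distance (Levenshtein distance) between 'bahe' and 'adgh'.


Building DP table for s1='bahe' (len 4) and s2='adgh' (len 4):
       a  d  g  h
    0  1  2  3  4
  b 1  1  2  3  4
  a 2  1  2  3  4
  h 3  2  2  3  3
  e 4  3  3  3  4
Edit distance = dp[4][4] = 4

4


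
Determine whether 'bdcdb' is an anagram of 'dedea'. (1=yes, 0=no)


Sort characters of 'bdcdb': 'bbcdd'
Sort characters of 'dedea': 'addee'
Sorted forms differ -> they are NOT anagrams
Result: 0

0


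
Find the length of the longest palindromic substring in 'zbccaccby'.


Scanning 'zbccaccby' for palindromic substrings.
Substring at positions 1-7: 'bccaccb'.
Check: reverse('bccaccb') = 'bccaccb' -> palindrome confirmed.
Neighbouring characters ('z' / 'y') break symmetry, so it cannot extend further.
No longer palindromic substring exists; longest length = 7

7


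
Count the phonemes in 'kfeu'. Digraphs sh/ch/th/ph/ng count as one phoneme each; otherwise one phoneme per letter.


Parsing 'kfeu' greedily, digraphs first:
  'k' -> consonant phoneme (phonemes so far: 1)
  'f' -> consonant phoneme (phonemes so far: 2)
  'e' -> vowel phoneme (phonemes so far: 3)
  'u' -> vowel phoneme (phonemes so far: 4)
Total phonemes: 4

4


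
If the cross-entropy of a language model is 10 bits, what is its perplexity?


Perplexity formula: PP = 2^H
H = 10
PP = 2^10
PP = 2^10 = 1024

1024


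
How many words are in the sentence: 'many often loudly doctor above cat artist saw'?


Counting words by splitting on spaces:
  Word 1: 'many'
  Word 2: 'often'
  Word 3: 'loudly'
  Word 4: 'doctor'
  Word 5: 'above'
  Word 6: 'cat'
  Word 7: 'artist'
  Word 8: 'saw'
Total words: 8

8


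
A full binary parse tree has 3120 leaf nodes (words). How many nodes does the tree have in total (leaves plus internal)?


Leaf nodes (terminals): 3120
Internal nodes = n - 1 = 3120 - 1 = 3119
Total = leaves + internal = 3120 + 3119 = 6239

6239


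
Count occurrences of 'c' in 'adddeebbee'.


Scanning 'adddeebbee' for 'c':
  No matches found.
Total occurrences of 'c': 0

0


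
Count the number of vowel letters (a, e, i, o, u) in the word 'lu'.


Scanning each character of 'lu':
  Position 1: 'l' -> consonant (running count: 0)
  Position 2: 'u' -> vowel (running count: 1)
Total vowels: 1

1


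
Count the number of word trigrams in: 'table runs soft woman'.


Word trigrams from [4] words:
  Trigram 1: (table runs soft)
  Trigram 2: (runs soft woman)
Total word trigrams: 4 - 2 = 2

2


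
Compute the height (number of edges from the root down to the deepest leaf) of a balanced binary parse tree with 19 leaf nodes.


In a balanced binary tree with n leaves the deepest leaf is ceil(log2(n)) edges below the root.
log2(19) = 4.2479
ceil(4.2479) = 5
height (edges) = 5

5


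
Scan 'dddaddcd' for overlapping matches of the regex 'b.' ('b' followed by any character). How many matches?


Pattern: b. means 'b' followed by any character.
Scanning 'dddaddcd' position-by-position:
  Pos 0: window 'dd' -> no
  Pos 1: window 'dd' -> no
  Pos 2: window 'da' -> no
  Pos 3: window 'ad' -> no
  Pos 4: window 'dd' -> no
  Pos 5: window 'dc' -> no
  Pos 6: window 'cd' -> no
  Pos 7: window 'd' -> no
Total matches: 0

0


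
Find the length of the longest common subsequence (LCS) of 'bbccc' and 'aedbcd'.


DP table for LCS of 'bbccc' and 'aedbcd':
       a  e  d  b  c  d
    0  0  0  0  0  0  0
  b 0  0  0  0  1  1  1
  b 0  0  0  0  1  1  1
  c 0  0  0  0  1  2  2
  c 0  0  0  0  1  2  2
  c 0  0  0  0  1  2  2
LCS: 'bc'
LCS length = 2

2


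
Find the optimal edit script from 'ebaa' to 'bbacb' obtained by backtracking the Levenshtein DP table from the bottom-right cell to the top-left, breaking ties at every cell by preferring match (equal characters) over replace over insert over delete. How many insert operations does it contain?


Edit distance = 3. Backtracking from cell (4, 5) with preference match > replace > insert > delete,
then listing the resulting alignment 'ebaa' -> 'bbacb' left to right:
  Step 1: replace e->b
  Step 2: keep 'b'
  Step 3: keep 'a'
  Step 4: insert 'c' [insertion #1]
  Step 5: replace a->b
Total insertions: 1

1


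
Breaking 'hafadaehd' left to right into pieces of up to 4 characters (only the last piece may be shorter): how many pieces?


'hafadaehd' has 9 characters.
Chunking with max size 4:
  Chunk 1: 'hafa' (positions 0-3)
  Chunk 2: 'daeh' (positions 4-7)
  Chunk 3: 'd' (positions 8-8)
Total chunks: ceil(9 / 4) = 3

3


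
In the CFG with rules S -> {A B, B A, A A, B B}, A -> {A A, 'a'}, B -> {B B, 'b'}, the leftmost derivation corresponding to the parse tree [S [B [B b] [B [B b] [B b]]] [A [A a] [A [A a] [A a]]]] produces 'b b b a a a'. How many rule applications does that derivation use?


Every bracketed nonterminal node [X ...] in the tree is produced by exactly one rule application.
Reading the tree off as a leftmost derivation:
  Step 1: S  =>  B A   (applied S -> B A)
  Step 2: B A  =>  B B A   (applied B -> B B)
  Step 3: B B A  =>  b B A   (applied B -> b)
  Step 4: b B A  =>  b B B A   (applied B -> B B)
  Step 5: b B B A  =>  b b B A   (applied B -> b)
  Step 6: b b B A  =>  b b b A   (applied B -> b)
  Step 7: b b b A  =>  b b b A A   (applied A -> A A)
  Step 8: b b b A A  =>  b b b a A   (applied A -> a)
  Step 9: b b b a A  =>  b b b a A A   (applied A -> A A)
  Step 10: b b b a A A  =>  b b b a a A   (applied A -> a)
  Step 11: b b b a a A  =>  b b b a a a   (applied A -> a)
Final yield: b b b a a a
Total rewrite steps: 11

11


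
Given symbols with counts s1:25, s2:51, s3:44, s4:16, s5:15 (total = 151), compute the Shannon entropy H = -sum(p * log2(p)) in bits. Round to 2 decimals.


Computing entropy H = -sum(p_i * log2(p_i)):
  s1: p = 25/151 = 0.1656, -p*log2(p) = 0.4296
  s2: p = 51/151 = 0.3377, -p*log2(p) = 0.5289
  s3: p = 44/151 = 0.2914, -p*log2(p) = 0.5184
  s4: p = 16/151 = 0.1060, -p*log2(p) = 0.3431
  s5: p = 15/151 = 0.0993, -p*log2(p) = 0.3309
H = sum of terms = 2.1509
Rounded to 2 decimals: 2.15

2.15


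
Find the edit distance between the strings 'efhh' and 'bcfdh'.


Building DP table for s1='efhh' (len 4) and s2='bcfdh' (len 5):
       b  c  f  d  h
    0  1  2  3  4  5
  e 1  1  2  3  4  5
  f 2  2  2  2  3  4
  h 3  3  3  3  3  3
  h 4  4  4  4  4  3
Edit distance = dp[4][5] = 3

3


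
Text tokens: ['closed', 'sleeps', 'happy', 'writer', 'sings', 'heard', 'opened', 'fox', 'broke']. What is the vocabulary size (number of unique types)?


Listing all tokens and tracking unique types:
  Token 1: 'closed' -> NEW (unique so far: 1)
  Token 2: 'sleeps' -> NEW (unique so far: 2)
  Token 3: 'happy' -> NEW (unique so far: 3)
  Token 4: 'writer' -> NEW (unique so far: 4)
  Token 5: 'sings' -> NEW (unique so far: 5)
  Token 6: 'heard' -> NEW (unique so far: 6)
  Token 7: 'opened' -> NEW (unique so far: 7)
  Token 8: 'fox' -> NEW (unique so far: 8)
  Token 9: 'broke' -> NEW (unique so far: 9)
Unique types: ('broke', 'closed', 'fox', 'happy', 'heard', 'opened', 'sings', 'sleeps', 'writer')
Vocabulary size: 9

9


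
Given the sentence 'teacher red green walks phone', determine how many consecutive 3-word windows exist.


Word trigrams from [5] words:
  Trigram 1: (teacher red green)
  Trigram 2: (red green walks)
  Trigram 3: (green walks phone)
Total word trigrams: 5 - 2 = 3

3


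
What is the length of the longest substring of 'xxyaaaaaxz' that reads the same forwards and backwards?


Scanning 'xxyaaaaaxz' for palindromic substrings.
Substring at positions 3-7: 'aaaaa'.
Check: reverse('aaaaa') = 'aaaaa' -> palindrome confirmed.
Neighbouring characters ('y' / 'x') break symmetry, so it cannot extend further.
No longer palindromic substring exists; longest length = 5

5


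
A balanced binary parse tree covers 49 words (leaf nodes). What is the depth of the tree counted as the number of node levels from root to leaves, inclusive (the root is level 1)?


In a balanced binary tree with n leaves the deepest leaf is ceil(log2(n)) edges below the root,
so counting node levels inclusive of root and leaves gives ceil(log2(n)) + 1 levels.
log2(49) = 5.6147
ceil(5.6147) = 6
levels = 6 + 1 = 7

7


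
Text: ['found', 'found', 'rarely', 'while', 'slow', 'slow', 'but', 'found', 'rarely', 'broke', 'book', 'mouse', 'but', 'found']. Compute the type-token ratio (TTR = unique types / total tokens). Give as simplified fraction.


Tokens: 14
Unique types: ('book', 'broke', 'but', 'found', 'mouse', 'rarely', 'slow', 'while') = 8
TTR = 8/14
Simplify: divide both by 2 -> 4/7
TTR = 4/7

4/7


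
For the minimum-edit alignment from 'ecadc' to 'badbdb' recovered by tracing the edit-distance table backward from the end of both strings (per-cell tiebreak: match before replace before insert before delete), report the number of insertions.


Edit distance = 5. Backtracking from cell (5, 6) with preference match > replace > insert > delete,
then listing the resulting alignment 'ecadc' -> 'badbdb' left to right:
  Step 1: insert 'b' [insertion #1]
  Step 2: replace e->a
  Step 3: replace c->d
  Step 4: replace a->b
  Step 5: keep 'd'
  Step 6: replace c->b
Total insertions: 1

1


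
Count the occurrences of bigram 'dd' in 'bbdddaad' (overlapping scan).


Scanning 'bbdddaad' for bigram 'dd':
  Position 0: 'bb' -> no
  Position 1: 'bd' -> no
  Position 2: 'dd' -> MATCH
  Position 3: 'dd' -> MATCH
  Position 4: 'da' -> no
  Position 5: 'aa' -> no
  Position 6: 'ad' -> no
Total matches: 2

2


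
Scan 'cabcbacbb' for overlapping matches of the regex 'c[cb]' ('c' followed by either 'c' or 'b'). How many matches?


Pattern: c[cb] means 'c' followed by either 'c' or 'b'.
Scanning 'cabcbacbb' position-by-position:
  Pos 0: window 'ca' -> no
  Pos 1: window 'ab' -> no
  Pos 2: window 'bc' -> no
  Pos 3: window 'cb' -> MATCH
  Pos 4: window 'ba' -> no
  Pos 5: window 'ac' -> no
  Pos 6: window 'cb' -> MATCH
  Pos 7: window 'bb' -> no
  Pos 8: window 'b' -> no
Total matches: 2

2


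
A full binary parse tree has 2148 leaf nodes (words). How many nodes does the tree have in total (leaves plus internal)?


Leaf nodes (terminals): 2148
Internal nodes = n - 1 = 2148 - 1 = 2147
Total = leaves + internal = 2148 + 2147 = 4295

4295


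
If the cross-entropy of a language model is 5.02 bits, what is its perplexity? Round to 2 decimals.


Perplexity formula: PP = 2^H
H = 5.02
PP = 2^5.02
Decompose: 2^5.02 = 2^5 * 2^0.02
2^5 = 32, 2^0.02 ~ 1.0139595
PP ~ 32 * 1.0139595 = 32.4467040
Rounded to 2 decimals: 32.45

32.45


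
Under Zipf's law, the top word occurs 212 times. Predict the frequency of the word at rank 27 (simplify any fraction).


Zipf's law: freq(rank) = f1 / rank
f1 = 212, rank = 27
freq = 212 / 27
GCD(212, 27) = 1
Simplified: 212/27

212/27


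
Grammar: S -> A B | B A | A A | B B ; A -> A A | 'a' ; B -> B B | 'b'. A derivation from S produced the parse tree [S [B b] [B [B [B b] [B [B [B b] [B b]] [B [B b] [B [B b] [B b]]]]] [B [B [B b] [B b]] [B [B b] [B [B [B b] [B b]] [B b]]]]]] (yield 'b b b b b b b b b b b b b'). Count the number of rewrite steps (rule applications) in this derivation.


Every bracketed nonterminal node [X ...] in the tree is produced by exactly one rule application.
Reading the tree off as a leftmost derivation:
  Step 1: S  =>  B B   (applied S -> B B)
  Step 2: B B  =>  b B   (applied B -> b)
  Step 3: b B  =>  b B B   (applied B -> B B)
  Step 4: b B B  =>  b B B B   (applied B -> B B)
  Step 5: b B B B  =>  b b B B   (applied B -> b)
  Step 6: b b B B  =>  b b B B B   (applied B -> B B)
  Step 7: b b B B B  =>  b b B B B B   (applied B -> B B)
  Step 8: b b B B B B  =>  b b b B B B   (applied B -> b)
  Step 9: b b b B B B  =>  b b b b B B   (applied B -> b)
  Step 10: b b b b B B  =>  b b b b B B B   (applied B -> B B)
  Step 11: b b b b B B B  =>  b b b b b B B   (applied B -> b)
  Step 12: b b b b b B B  =>  b b b b b B B B   (applied B -> B B)
  Step 13: b b b b b B B B  =>  b b b b b b B B   (applied B -> b)
  Step 14: b b b b b b B B  =>  b b b b b b b B   (applied B -> b)
  Step 15: b b b b b b b B  =>  b b b b b b b B B   (applied B -> B B)
  Step 16: b b b b b b b B B  =>  b b b b b b b B B B   (applied B -> B B)
  Step 17: b b b b b b b B B B  =>  b b b b b b b b B B   (applied B -> b)
  Step 18: b b b b b b b b B B  =>  b b b b b b b b b B   (applied B -> b)
  Step 19: b b b b b b b b b B  =>  b b b b b b b b b B B   (applied B -> B B)
  Step 20: b b b b b b b b b B B  =>  b b b b b b b b b b B   (applied B -> b)
  Step 21: b b b b b b b b b b B  =>  b b b b b b b b b b B B   (applied B -> B B)
  Step 22: b b b b b b b b b b B B  =>  b b b b b b b b b b B B B   (applied B -> B B)
  Step 23: b b b b b b b b b b B B B  =>  b b b b b b b b b b b B B   (applied B -> b)
  Step 24: b b b b b b b b b b b B B  =>  b b b b b b b b b b b b B   (applied B -> b)
  Step 25: b b b b b b b b b b b b B  =>  b b b b b b b b b b b b b   (applied B -> b)
Final yield: b b b b b b b b b b b b b
Total rewrite steps: 25

25
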